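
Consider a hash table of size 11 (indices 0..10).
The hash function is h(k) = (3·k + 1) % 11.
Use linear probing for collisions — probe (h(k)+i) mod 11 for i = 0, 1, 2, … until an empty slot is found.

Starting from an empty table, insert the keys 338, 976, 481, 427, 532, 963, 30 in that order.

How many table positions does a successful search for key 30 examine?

5

338 hashes to 3; slot 3 is free → place at 3.
976 hashes to 3; 3 taken → place at 4.
481 hashes to 3; 3,4 taken → place at 5.
427 hashes to 6; slot 6 is free → place at 6.
532 hashes to 2; slot 2 is free → place at 2.
963 hashes to 8; slot 8 is free → place at 8.
30 hashes to 3; 3,4,5,6 taken → place at 7.
Table: [—, —, 532, 338, 976, 481, 427, 30, 963, —, —]
Lookup 30: h=3, probe 3,4,5,6,7 → found at 7.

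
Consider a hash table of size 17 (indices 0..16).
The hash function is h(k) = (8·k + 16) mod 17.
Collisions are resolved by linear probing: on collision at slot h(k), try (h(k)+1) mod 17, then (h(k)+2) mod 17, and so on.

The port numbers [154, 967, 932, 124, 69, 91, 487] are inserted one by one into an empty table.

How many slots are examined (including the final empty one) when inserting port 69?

2

154: h=7 => slot 7
967: h=0 => slot 0
932: h=9 => slot 9
124: h=5 => slot 5
69: h=7, probe 7,8 => slot 8
91: h=13 => slot 13
487: h=2 => slot 2
Table: [967, ∅, 487, ∅, ∅, 124, ∅, 154, 69, 932, ∅, ∅, ∅, 91, ∅, ∅, ∅]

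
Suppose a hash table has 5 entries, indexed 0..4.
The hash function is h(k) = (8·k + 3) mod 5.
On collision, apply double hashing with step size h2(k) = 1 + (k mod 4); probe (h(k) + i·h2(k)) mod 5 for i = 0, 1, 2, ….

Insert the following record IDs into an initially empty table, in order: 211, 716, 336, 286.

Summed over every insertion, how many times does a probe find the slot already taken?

211 hashes to 1; slot 1 is free -> place at 1.
716 hashes to 1, h2=1; 1 taken -> place at 2.
336 hashes to 1, h2=1; 1,2 taken -> place at 3.
286 hashes to 1, h2=3; 1 taken -> place at 4.
Table: [∅, 211, 716, 336, 286]

4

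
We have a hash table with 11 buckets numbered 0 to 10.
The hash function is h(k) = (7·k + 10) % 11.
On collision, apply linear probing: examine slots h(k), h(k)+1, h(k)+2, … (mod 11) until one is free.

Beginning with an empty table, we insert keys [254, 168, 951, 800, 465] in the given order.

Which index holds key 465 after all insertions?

10

254: h=6 → slot 6
168: h=9 → slot 9
951: h=1 → slot 1
800: h=0 → slot 0
465: h=9, probe 9,10 → slot 10
Table: [800, 951, ., ., ., ., 254, ., ., 168, 465]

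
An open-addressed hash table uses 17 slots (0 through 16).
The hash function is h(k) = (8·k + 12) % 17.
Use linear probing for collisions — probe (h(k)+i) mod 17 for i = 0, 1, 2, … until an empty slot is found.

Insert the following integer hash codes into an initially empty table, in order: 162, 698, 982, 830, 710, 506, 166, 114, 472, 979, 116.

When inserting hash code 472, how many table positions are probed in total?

6

162 hashes to 16; slot 16 is free -> place at 16.
698 hashes to 3; slot 3 is free -> place at 3.
982 hashes to 14; slot 14 is free -> place at 14.
830 hashes to 5; slot 5 is free -> place at 5.
710 hashes to 14; 14 taken -> place at 15.
506 hashes to 14; 14,15,16 taken -> place at 0.
166 hashes to 14; 14,15,16,0 taken -> place at 1.
114 hashes to 6; slot 6 is free -> place at 6.
472 hashes to 14; 14,15,16,0,1 taken -> place at 2.
979 hashes to 7; slot 7 is free -> place at 7.
116 hashes to 5; 5,6,7 taken -> place at 8.
Table: [506, 166, 472, 698, —, 830, 114, 979, 116, —, —, —, —, —, 982, 710, 162]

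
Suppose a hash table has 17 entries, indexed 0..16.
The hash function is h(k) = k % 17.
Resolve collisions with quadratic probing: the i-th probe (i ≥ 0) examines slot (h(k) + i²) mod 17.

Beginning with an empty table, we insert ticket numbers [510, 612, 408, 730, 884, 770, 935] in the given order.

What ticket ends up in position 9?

884

Insert 510: h=0, slot 0 empty → index 0.
Insert 612: h=0, slot 0 occupied → index 1.
Insert 408: h=0, slots 0,1 occupied → index 4.
Insert 730: h=16, slot 16 empty → index 16.
Insert 884: h=0, slots 0,1,4 occupied → index 9.
Insert 770: h=5, slot 5 empty → index 5.
Insert 935: h=0, slots 0,1,4,9,16 occupied → index 8.
Table: [510, 612, _, _, 408, 770, _, _, 935, 884, _, _, _, _, _, _, 730]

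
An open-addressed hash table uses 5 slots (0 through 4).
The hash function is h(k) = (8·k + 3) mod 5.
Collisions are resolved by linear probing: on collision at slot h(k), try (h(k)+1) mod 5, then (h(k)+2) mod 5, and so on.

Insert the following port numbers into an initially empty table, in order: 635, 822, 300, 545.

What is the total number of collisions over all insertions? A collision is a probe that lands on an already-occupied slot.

635 hashes to 3; slot 3 is free -> place at 3.
822 hashes to 4; slot 4 is free -> place at 4.
300 hashes to 3; 3,4 taken -> place at 0.
545 hashes to 3; 3,4,0 taken -> place at 1.
Table: [300, 545, ., 635, 822]

5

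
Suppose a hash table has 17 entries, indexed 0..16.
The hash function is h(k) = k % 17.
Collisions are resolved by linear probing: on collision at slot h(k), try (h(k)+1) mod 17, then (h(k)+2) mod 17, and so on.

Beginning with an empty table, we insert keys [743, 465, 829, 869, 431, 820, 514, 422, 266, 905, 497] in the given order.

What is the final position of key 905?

8

743: h=12 => slot 12
465: h=6 => slot 6
829: h=13 => slot 13
869: h=2 => slot 2
431: h=6, probe 6,7 => slot 7
820: h=4 => slot 4
514: h=4, probe 4,5 => slot 5
422: h=14 => slot 14
266: h=11 => slot 11
905: h=4, probe 4,5,6,7,8 => slot 8
497: h=4, probe 4,5,6,7,8,9 => slot 9
Table: [∅, ∅, 869, ∅, 820, 514, 465, 431, 905, 497, ∅, 266, 743, 829, 422, ∅, ∅]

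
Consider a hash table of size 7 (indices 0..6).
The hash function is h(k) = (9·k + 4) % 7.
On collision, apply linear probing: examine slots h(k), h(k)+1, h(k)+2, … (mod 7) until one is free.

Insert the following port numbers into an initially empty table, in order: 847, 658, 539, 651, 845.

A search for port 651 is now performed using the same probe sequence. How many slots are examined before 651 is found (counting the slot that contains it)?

4

847: h=4 → slot 4
658: h=4, probe 4,5 → slot 5
539: h=4, probe 4,5,6 → slot 6
651: h=4, probe 4,5,6,0 → slot 0
845: h=0, probe 0,1 → slot 1
Table: [651, 845, —, —, 847, 658, 539]
Lookup 651: h=4, probe 4,5,6,0 → found at 0.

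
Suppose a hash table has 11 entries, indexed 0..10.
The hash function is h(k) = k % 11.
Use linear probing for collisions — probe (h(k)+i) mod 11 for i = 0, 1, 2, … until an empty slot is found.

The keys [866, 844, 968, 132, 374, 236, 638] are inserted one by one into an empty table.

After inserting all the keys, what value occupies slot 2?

Insert 866: h=8, slot 8 empty -> index 8.
Insert 844: h=8, slot 8 occupied -> index 9.
Insert 968: h=0, slot 0 empty -> index 0.
Insert 132: h=0, slot 0 occupied -> index 1.
Insert 374: h=0, slots 0,1 occupied -> index 2.
Insert 236: h=5, slot 5 empty -> index 5.
Insert 638: h=0, slots 0,1,2 occupied -> index 3.
Table: [968, 132, 374, 638, -, 236, -, -, 866, 844, -]

374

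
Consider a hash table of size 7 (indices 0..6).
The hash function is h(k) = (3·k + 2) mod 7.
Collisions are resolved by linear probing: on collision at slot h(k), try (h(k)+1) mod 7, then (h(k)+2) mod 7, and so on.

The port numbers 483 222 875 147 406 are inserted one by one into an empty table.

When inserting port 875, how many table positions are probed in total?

3

Insert 483: h=2, slot 2 empty => index 2.
Insert 222: h=3, slot 3 empty => index 3.
Insert 875: h=2, slots 2,3 occupied => index 4.
Insert 147: h=2, slots 2,3,4 occupied => index 5.
Insert 406: h=2, slots 2,3,4,5 occupied => index 6.
Table: [-, -, 483, 222, 875, 147, 406]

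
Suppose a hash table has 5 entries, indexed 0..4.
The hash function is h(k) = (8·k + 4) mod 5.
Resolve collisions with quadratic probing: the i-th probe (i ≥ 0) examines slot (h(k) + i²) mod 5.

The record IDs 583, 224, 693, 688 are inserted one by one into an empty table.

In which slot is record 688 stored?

583: h=3 → slot 3
224: h=1 → slot 1
693: h=3, probe 3,4 → slot 4
688: h=3, probe 3,4,2 → slot 2
Table: [—, 224, 688, 583, 693]

2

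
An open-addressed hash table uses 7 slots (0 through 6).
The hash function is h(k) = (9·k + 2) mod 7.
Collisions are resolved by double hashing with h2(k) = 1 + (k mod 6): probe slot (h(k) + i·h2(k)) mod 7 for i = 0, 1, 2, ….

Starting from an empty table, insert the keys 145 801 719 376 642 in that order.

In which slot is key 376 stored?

Insert 145: h=5, slot 5 empty → index 5.
Insert 801: h=1, slot 1 empty → index 1.
Insert 719: h=5, h2=6, slot 5 occupied → index 4.
Insert 376: h=5, h2=5, slot 5 occupied → index 3.
Insert 642: h=5, h2=1, slot 5 occupied → index 6.
Table: [_, 801, _, 376, 719, 145, 642]

3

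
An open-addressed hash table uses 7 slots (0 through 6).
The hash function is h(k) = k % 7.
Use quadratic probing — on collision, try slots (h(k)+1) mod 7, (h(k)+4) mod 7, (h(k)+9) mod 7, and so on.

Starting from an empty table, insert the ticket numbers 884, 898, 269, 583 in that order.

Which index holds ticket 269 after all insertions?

4

884: h=2 => slot 2
898: h=2, probe 2,3 => slot 3
269: h=3, probe 3,4 => slot 4
583: h=2, probe 2,3,6 => slot 6
Table: [_, _, 884, 898, 269, _, 583]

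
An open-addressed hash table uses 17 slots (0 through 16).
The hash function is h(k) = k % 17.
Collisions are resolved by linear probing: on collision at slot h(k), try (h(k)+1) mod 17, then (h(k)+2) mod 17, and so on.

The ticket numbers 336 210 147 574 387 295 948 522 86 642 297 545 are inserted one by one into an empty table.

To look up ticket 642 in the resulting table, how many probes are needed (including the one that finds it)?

Insert 336: h=13, slot 13 empty -> index 13.
Insert 210: h=6, slot 6 empty -> index 6.
Insert 147: h=11, slot 11 empty -> index 11.
Insert 574: h=13, slot 13 occupied -> index 14.
Insert 387: h=13, slots 13,14 occupied -> index 15.
Insert 295: h=6, slot 6 occupied -> index 7.
Insert 948: h=13, slots 13,14,15 occupied -> index 16.
Insert 522: h=12, slot 12 empty -> index 12.
Insert 86: h=1, slot 1 empty -> index 1.
Insert 642: h=13, slots 13,14,15,16 occupied -> index 0.
Insert 297: h=8, slot 8 empty -> index 8.
Insert 545: h=1, slot 1 occupied -> index 2.
Table: [642, 86, 545, -, -, -, 210, 295, 297, -, -, 147, 522, 336, 574, 387, 948]
Lookup 642: h=13, probe 13,14,15,16,0 → found at 0.

5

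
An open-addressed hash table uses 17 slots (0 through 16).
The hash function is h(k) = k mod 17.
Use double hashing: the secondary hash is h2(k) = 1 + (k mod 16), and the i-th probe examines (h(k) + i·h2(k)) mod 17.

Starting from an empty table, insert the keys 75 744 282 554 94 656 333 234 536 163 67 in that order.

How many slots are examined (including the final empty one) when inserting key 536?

4

Insert 75: h=7, slot 7 empty -> index 7.
Insert 744: h=13, slot 13 empty -> index 13.
Insert 282: h=10, slot 10 empty -> index 10.
Insert 554: h=10, h2=11, slot 10 occupied -> index 4.
Insert 94: h=9, slot 9 empty -> index 9.
Insert 656: h=10, h2=1, slot 10 occupied -> index 11.
Insert 333: h=10, h2=14, slots 10,7,4 occupied -> index 1.
Insert 234: h=13, h2=11, slots 13,7,1 occupied -> index 12.
Insert 536: h=9, h2=9, slots 9,1,10 occupied -> index 2.
Insert 163: h=10, h2=4, slot 10 occupied -> index 14.
Insert 67: h=16, slot 16 empty -> index 16.
Table: [∅, 333, 536, ∅, 554, ∅, ∅, 75, ∅, 94, 282, 656, 234, 744, 163, ∅, 67]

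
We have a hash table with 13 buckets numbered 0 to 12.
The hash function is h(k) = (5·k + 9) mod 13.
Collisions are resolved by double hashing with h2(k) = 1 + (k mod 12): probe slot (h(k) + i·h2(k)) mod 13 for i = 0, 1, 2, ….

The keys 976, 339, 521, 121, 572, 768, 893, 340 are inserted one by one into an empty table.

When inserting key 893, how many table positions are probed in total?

2

976: h=1 -> slot 1
339: h=1, h2=4, probe 1,5 -> slot 5
521: h=1, h2=6, probe 1,7 -> slot 7
121: h=3 -> slot 3
572: h=9 -> slot 9
768: h=1, h2=1, probe 1,2 -> slot 2
893: h=2, h2=6, probe 2,8 -> slot 8
340: h=6 -> slot 6
Table: [_, 976, 768, 121, _, 339, 340, 521, 893, 572, _, _, _]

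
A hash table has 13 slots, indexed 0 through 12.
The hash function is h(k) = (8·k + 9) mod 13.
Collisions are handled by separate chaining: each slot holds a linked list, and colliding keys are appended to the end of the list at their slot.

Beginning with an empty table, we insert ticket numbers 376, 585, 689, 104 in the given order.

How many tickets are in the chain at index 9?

3

376 → bucket 1
585 → bucket 9
689 → bucket 9 (collision)
104 → bucket 9 (collision)
Final buckets:
0: -
1: 376
2: -
3: -
4: -
5: -
6: -
7: -
8: -
9: 585 -> 689 -> 104
10: -
11: -
12: -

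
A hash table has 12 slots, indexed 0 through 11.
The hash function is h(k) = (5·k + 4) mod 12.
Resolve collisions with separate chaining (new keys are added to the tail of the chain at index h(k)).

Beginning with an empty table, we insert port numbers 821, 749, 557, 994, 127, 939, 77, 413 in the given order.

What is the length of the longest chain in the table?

5

Insert 821: h=5, bucket 5 empty → new chain.
Insert 749: h=5, bucket 5 nonempty → append to chain.
Insert 557: h=5, bucket 5 nonempty → append to chain.
Insert 994: h=6, bucket 6 empty → new chain.
Insert 127: h=3, bucket 3 empty → new chain.
Insert 939: h=7, bucket 7 empty → new chain.
Insert 77: h=5, bucket 5 nonempty → append to chain.
Insert 413: h=5, bucket 5 nonempty → append to chain.
Final buckets:
0: _
1: _
2: _
3: 127
4: _
5: 821 -> 749 -> 557 -> 77 -> 413
6: 994
7: 939
8: _
9: _
10: _
11: _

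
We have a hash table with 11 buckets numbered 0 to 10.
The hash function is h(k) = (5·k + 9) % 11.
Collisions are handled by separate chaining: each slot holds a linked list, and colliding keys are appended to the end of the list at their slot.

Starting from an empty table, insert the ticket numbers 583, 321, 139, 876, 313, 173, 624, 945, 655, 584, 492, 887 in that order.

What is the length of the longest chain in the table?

3

583 → bucket 9
321 → bucket 8
139 → bucket 0
876 → bucket 0 (collision)
313 → bucket 1
173 → bucket 5
624 → bucket 5 (collision)
945 → bucket 4
655 → bucket 6
584 → bucket 3
492 → bucket 5 (collision)
887 → bucket 0 (collision)
Final buckets:
0: 139 -> 876 -> 887
1: 313
2: -
3: 584
4: 945
5: 173 -> 624 -> 492
6: 655
7: -
8: 321
9: 583
10: -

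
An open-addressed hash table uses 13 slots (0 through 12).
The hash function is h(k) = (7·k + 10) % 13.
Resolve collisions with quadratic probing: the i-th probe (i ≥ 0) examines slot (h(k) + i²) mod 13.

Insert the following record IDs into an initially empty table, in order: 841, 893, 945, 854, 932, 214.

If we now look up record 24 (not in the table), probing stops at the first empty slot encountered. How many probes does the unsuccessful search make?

2

841: h=8 -> slot 8
893: h=8, probe 8,9 -> slot 9
945: h=8, probe 8,9,12 -> slot 12
854: h=8, probe 8,9,12,4 -> slot 4
932: h=8, probe 8,9,12,4,11 -> slot 11
214: h=0 -> slot 0
Table: [214, ∅, ∅, ∅, 854, ∅, ∅, ∅, 841, 893, ∅, 932, 945]
Lookup 24: h=9, probe 9,10 → slot 10 empty, not found.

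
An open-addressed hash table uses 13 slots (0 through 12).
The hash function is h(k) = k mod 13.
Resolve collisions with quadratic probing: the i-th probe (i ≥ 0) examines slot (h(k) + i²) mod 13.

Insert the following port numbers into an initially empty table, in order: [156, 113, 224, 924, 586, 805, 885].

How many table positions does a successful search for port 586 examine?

156 hashes to 0; slot 0 is free => place at 0.
113 hashes to 9; slot 9 is free => place at 9.
224 hashes to 3; slot 3 is free => place at 3.
924 hashes to 1; slot 1 is free => place at 1.
586 hashes to 1; 1 taken => place at 2.
805 hashes to 12; slot 12 is free => place at 12.
885 hashes to 1; 1,2 taken => place at 5.
Table: [156, 924, 586, 224, -, 885, -, -, -, 113, -, -, 805]
Lookup 586: h=1, probe 1,2 → found at 2.

2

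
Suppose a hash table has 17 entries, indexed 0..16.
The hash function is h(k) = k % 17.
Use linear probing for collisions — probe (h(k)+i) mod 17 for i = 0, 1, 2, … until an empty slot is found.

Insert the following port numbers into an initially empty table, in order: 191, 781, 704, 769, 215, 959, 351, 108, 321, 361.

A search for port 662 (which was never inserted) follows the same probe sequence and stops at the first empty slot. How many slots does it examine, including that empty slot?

2

191 hashes to 4; slot 4 is free → place at 4.
781 hashes to 16; slot 16 is free → place at 16.
704 hashes to 7; slot 7 is free → place at 7.
769 hashes to 4; 4 taken → place at 5.
215 hashes to 11; slot 11 is free → place at 11.
959 hashes to 7; 7 taken → place at 8.
351 hashes to 11; 11 taken → place at 12.
108 hashes to 6; slot 6 is free → place at 6.
321 hashes to 15; slot 15 is free → place at 15.
361 hashes to 4; 4,5,6,7,8 taken → place at 9.
Table: [_, _, _, _, 191, 769, 108, 704, 959, 361, _, 215, 351, _, _, 321, 781]
Lookup 662: h=16, probe 16,0 → slot 0 empty, not found.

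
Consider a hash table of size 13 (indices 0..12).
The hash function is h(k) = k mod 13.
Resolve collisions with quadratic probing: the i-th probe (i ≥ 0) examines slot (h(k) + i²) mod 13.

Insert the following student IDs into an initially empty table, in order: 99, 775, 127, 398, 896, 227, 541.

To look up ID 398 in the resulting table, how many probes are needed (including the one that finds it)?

3

99 hashes to 8; slot 8 is free → place at 8.
775 hashes to 8; 8 taken → place at 9.
127 hashes to 10; slot 10 is free → place at 10.
398 hashes to 8; 8,9 taken → place at 12.
896 hashes to 12; 12 taken → place at 0.
227 hashes to 6; slot 6 is free → place at 6.
541 hashes to 8; 8,9,12 taken → place at 4.
Table: [896, ∅, ∅, ∅, 541, ∅, 227, ∅, 99, 775, 127, ∅, 398]
Lookup 398: h=8, probe 8,9,12 → found at 12.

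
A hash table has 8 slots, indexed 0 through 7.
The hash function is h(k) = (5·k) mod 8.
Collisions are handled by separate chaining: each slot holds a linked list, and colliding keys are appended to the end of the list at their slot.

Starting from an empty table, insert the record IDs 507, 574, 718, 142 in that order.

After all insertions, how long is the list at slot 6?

507 -> bucket 7
574 -> bucket 6
718 -> bucket 6 (collision)
142 -> bucket 6 (collision)
Final buckets:
0: _
1: _
2: _
3: _
4: _
5: _
6: 574 -> 718 -> 142
7: 507

3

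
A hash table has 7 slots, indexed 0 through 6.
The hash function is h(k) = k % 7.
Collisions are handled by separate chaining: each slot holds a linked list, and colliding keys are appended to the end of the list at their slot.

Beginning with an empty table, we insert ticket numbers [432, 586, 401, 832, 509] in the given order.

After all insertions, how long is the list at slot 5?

3

Insert 432: h=5, bucket 5 empty -> new chain.
Insert 586: h=5, bucket 5 nonempty -> append to chain.
Insert 401: h=2, bucket 2 empty -> new chain.
Insert 832: h=6, bucket 6 empty -> new chain.
Insert 509: h=5, bucket 5 nonempty -> append to chain.
Final buckets:
0: _
1: _
2: 401
3: _
4: _
5: 432 -> 586 -> 509
6: 832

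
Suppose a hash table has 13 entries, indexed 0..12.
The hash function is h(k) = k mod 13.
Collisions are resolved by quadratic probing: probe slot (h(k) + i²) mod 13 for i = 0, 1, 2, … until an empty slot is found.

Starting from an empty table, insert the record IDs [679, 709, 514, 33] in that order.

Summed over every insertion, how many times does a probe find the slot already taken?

Insert 679: h=3, slot 3 empty → index 3.
Insert 709: h=7, slot 7 empty → index 7.
Insert 514: h=7, slot 7 occupied → index 8.
Insert 33: h=7, slots 7,8 occupied → index 11.
Table: [∅, ∅, ∅, 679, ∅, ∅, ∅, 709, 514, ∅, ∅, 33, ∅]

3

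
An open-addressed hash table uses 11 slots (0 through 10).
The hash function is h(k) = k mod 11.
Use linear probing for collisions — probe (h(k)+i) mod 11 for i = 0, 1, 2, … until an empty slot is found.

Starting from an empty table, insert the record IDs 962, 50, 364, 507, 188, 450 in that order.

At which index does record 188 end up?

3

Insert 962: h=5, slot 5 empty -> index 5.
Insert 50: h=6, slot 6 empty -> index 6.
Insert 364: h=1, slot 1 empty -> index 1.
Insert 507: h=1, slot 1 occupied -> index 2.
Insert 188: h=1, slots 1,2 occupied -> index 3.
Insert 450: h=10, slot 10 empty -> index 10.
Table: [—, 364, 507, 188, —, 962, 50, —, —, —, 450]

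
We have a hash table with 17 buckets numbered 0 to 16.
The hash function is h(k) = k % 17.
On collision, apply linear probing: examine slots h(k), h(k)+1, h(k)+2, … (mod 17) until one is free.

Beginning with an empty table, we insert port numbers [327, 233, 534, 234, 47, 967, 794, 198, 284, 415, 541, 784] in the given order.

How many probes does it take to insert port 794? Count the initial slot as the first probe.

327: h=4 -> slot 4
233: h=12 -> slot 12
534: h=7 -> slot 7
234: h=13 -> slot 13
47: h=13, probe 13,14 -> slot 14
967: h=15 -> slot 15
794: h=12, probe 12,13,14,15,16 -> slot 16
198: h=11 -> slot 11
284: h=12, probe 12,13,14,15,16,0 -> slot 0
415: h=7, probe 7,8 -> slot 8
541: h=14, probe 14,15,16,0,1 -> slot 1
784: h=2 -> slot 2
Table: [284, 541, 784, _, 327, _, _, 534, 415, _, _, 198, 233, 234, 47, 967, 794]

5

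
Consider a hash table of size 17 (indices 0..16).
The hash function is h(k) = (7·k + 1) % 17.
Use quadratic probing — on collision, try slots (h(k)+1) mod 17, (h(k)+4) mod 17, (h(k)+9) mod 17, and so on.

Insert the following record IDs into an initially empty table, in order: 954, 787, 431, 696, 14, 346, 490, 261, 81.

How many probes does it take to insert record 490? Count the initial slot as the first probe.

Insert 954: h=15, slot 15 empty → index 15.
Insert 787: h=2, slot 2 empty → index 2.
Insert 431: h=9, slot 9 empty → index 9.
Insert 696: h=11, slot 11 empty → index 11.
Insert 14: h=14, slot 14 empty → index 14.
Insert 346: h=9, slot 9 occupied → index 10.
Insert 490: h=14, slots 14,15 occupied → index 1.
Insert 261: h=9, slots 9,10 occupied → index 13.
Insert 81: h=7, slot 7 empty → index 7.
Table: [_, 490, 787, _, _, _, _, 81, _, 431, 346, 696, _, 261, 14, 954, _]

3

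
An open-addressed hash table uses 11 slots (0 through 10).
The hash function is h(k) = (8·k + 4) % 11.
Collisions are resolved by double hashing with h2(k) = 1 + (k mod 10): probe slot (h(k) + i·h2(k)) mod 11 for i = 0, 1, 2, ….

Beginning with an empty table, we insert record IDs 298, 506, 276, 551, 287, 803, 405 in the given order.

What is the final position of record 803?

298 hashes to 1; slot 1 is free → place at 1.
506 hashes to 4; slot 4 is free → place at 4.
276 hashes to 1, h2=7; 1 taken → place at 8.
551 hashes to 1, h2=2; 1 taken → place at 3.
287 hashes to 1, h2=8; 1 taken → place at 9.
803 hashes to 4, h2=4; 4,8,1 taken → place at 5.
405 hashes to 10; slot 10 is free → place at 10.
Table: [—, 298, —, 551, 506, 803, —, —, 276, 287, 405]

5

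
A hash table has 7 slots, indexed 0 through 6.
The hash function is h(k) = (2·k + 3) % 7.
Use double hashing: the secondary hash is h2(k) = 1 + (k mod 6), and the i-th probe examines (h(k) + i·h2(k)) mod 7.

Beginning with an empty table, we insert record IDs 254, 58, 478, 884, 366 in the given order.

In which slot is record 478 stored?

254 hashes to 0; slot 0 is free → place at 0.
58 hashes to 0, h2=5; 0 taken → place at 5.
478 hashes to 0, h2=5; 0,5 taken → place at 3.
884 hashes to 0, h2=3; 0,3 taken → place at 6.
366 hashes to 0, h2=1; 0 taken → place at 1.
Table: [254, 366, _, 478, _, 58, 884]

3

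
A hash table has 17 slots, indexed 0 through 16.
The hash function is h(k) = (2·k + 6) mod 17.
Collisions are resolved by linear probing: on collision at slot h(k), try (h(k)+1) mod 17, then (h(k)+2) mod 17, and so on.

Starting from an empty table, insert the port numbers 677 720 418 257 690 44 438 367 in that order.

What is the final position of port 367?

13

Insert 677: h=0, slot 0 empty => index 0.
Insert 720: h=1, slot 1 empty => index 1.
Insert 418: h=9, slot 9 empty => index 9.
Insert 257: h=10, slot 10 empty => index 10.
Insert 690: h=9, slots 9,10 occupied => index 11.
Insert 44: h=9, slots 9,10,11 occupied => index 12.
Insert 438: h=15, slot 15 empty => index 15.
Insert 367: h=9, slots 9,10,11,12 occupied => index 13.
Table: [677, 720, _, _, _, _, _, _, _, 418, 257, 690, 44, 367, _, 438, _]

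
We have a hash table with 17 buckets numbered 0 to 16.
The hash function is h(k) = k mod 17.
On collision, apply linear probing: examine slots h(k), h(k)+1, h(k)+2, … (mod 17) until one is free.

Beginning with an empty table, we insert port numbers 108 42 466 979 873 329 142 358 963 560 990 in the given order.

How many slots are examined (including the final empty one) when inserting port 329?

6

108: h=6 → slot 6
42: h=8 → slot 8
466: h=7 → slot 7
979: h=10 → slot 10
873: h=6, probe 6,7,8,9 → slot 9
329: h=6, probe 6,7,8,9,10,11 → slot 11
142: h=6, probe 6,7,8,9,10,11,12 → slot 12
358: h=1 → slot 1
963: h=11, probe 11,12,13 → slot 13
560: h=16 → slot 16
990: h=4 → slot 4
Table: [—, 358, —, —, 990, —, 108, 466, 42, 873, 979, 329, 142, 963, —, —, 560]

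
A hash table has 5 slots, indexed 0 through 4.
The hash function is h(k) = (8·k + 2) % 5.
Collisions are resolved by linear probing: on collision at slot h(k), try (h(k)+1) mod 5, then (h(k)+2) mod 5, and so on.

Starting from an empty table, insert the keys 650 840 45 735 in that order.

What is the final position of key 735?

650 hashes to 2; slot 2 is free -> place at 2.
840 hashes to 2; 2 taken -> place at 3.
45 hashes to 2; 2,3 taken -> place at 4.
735 hashes to 2; 2,3,4 taken -> place at 0.
Table: [735, ∅, 650, 840, 45]

0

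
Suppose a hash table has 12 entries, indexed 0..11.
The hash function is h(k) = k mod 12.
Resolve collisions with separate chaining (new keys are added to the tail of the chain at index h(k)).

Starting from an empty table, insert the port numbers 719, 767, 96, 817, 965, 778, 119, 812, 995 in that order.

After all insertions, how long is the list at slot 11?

719 → bucket 11
767 → bucket 11 (collision)
96 → bucket 0
817 → bucket 1
965 → bucket 5
778 → bucket 10
119 → bucket 11 (collision)
812 → bucket 8
995 → bucket 11 (collision)
Final buckets:
0: 96
1: 817
2: —
3: —
4: —
5: 965
6: —
7: —
8: 812
9: —
10: 778
11: 719 -> 767 -> 119 -> 995

4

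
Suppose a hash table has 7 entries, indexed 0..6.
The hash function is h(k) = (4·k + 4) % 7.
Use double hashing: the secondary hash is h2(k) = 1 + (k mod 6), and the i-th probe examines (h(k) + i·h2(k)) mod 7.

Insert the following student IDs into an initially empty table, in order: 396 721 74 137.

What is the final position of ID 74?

396: h=6 → slot 6
721: h=4 → slot 4
74: h=6, h2=3, probe 6,2 → slot 2
137: h=6, h2=6, probe 6,5 → slot 5
Table: [-, -, 74, -, 721, 137, 396]

2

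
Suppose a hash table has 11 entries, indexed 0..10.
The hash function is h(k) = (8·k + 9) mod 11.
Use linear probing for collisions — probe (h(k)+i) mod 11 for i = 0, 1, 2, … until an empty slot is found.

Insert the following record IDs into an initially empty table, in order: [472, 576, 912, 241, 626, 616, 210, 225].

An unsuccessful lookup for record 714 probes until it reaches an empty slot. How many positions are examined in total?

7

472 hashes to 1; slot 1 is free => place at 1.
576 hashes to 8; slot 8 is free => place at 8.
912 hashes to 1; 1 taken => place at 2.
241 hashes to 1; 1,2 taken => place at 3.
626 hashes to 1; 1,2,3 taken => place at 4.
616 hashes to 9; slot 9 is free => place at 9.
210 hashes to 6; slot 6 is free => place at 6.
225 hashes to 5; slot 5 is free => place at 5.
Table: [—, 472, 912, 241, 626, 225, 210, —, 576, 616, —]
Lookup 714: h=1, probe 1,2,3,4,5,6,7 → slot 7 empty, not found.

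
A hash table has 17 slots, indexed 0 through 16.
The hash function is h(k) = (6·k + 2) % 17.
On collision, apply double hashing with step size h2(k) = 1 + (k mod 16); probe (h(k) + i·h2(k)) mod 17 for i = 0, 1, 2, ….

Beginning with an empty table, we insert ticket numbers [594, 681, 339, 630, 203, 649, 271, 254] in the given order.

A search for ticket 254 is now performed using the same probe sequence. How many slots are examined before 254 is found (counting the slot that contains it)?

2

594 hashes to 13; slot 13 is free => place at 13.
681 hashes to 8; slot 8 is free => place at 8.
339 hashes to 13, h2=4; 13 taken => place at 0.
630 hashes to 8, h2=7; 8 taken => place at 15.
203 hashes to 13, h2=12; 13,8 taken => place at 3.
649 hashes to 3, h2=10; 3,13 taken => place at 6.
271 hashes to 13, h2=16; 13 taken => place at 12.
254 hashes to 13, h2=15; 13 taken => place at 11.
Table: [339, —, —, 203, —, —, 649, —, 681, —, —, 254, 271, 594, —, 630, —]
Lookup 254: h=13, h2=15, probe 13,11 → found at 11.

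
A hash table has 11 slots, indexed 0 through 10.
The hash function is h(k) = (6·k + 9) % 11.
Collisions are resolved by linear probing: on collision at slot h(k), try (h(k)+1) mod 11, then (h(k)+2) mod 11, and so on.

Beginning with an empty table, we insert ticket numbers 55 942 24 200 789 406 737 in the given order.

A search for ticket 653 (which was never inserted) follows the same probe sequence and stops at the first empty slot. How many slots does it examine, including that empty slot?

5

Insert 55: h=9, slot 9 empty → index 9.
Insert 942: h=7, slot 7 empty → index 7.
Insert 24: h=10, slot 10 empty → index 10.
Insert 200: h=10, slot 10 occupied → index 0.
Insert 789: h=2, slot 2 empty → index 2.
Insert 406: h=3, slot 3 empty → index 3.
Insert 737: h=9, slots 9,10,0 occupied → index 1.
Table: [200, 737, 789, 406, _, _, _, 942, _, 55, 24]
Lookup 653: h=0, probe 0,1,2,3,4 → slot 4 empty, not found.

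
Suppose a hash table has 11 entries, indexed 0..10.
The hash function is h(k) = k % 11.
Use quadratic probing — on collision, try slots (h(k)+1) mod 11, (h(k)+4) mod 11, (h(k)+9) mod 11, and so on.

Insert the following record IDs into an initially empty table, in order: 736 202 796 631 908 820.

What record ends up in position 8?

736: h=10 => slot 10
202: h=4 => slot 4
796: h=4, probe 4,5 => slot 5
631: h=4, probe 4,5,8 => slot 8
908: h=6 => slot 6
820: h=6, probe 6,7 => slot 7
Table: [—, —, —, —, 202, 796, 908, 820, 631, —, 736]

631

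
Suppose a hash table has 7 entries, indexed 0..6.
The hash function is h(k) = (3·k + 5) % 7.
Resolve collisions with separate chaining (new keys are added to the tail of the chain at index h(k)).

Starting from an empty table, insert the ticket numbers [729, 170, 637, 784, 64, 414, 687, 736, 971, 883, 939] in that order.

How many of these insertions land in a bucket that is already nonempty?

7

729 -> bucket 1
170 -> bucket 4
637 -> bucket 5
784 -> bucket 5 (collision)
64 -> bucket 1 (collision)
414 -> bucket 1 (collision)
687 -> bucket 1 (collision)
736 -> bucket 1 (collision)
971 -> bucket 6
883 -> bucket 1 (collision)
939 -> bucket 1 (collision)
Final buckets:
0: -
1: 729 -> 64 -> 414 -> 687 -> 736 -> 883 -> 939
2: -
3: -
4: 170
5: 637 -> 784
6: 971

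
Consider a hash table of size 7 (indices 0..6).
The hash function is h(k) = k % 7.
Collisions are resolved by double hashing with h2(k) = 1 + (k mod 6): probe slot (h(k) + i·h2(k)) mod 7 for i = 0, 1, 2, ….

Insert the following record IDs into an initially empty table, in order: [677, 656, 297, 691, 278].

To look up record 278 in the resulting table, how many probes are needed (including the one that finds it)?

3

Insert 677: h=5, slot 5 empty => index 5.
Insert 656: h=5, h2=3, slot 5 occupied => index 1.
Insert 297: h=3, slot 3 empty => index 3.
Insert 691: h=5, h2=2, slot 5 occupied => index 0.
Insert 278: h=5, h2=3, slots 5,1 occupied => index 4.
Table: [691, 656, —, 297, 278, 677, —]
Lookup 278: h=5, h2=3, probe 5,1,4 → found at 4.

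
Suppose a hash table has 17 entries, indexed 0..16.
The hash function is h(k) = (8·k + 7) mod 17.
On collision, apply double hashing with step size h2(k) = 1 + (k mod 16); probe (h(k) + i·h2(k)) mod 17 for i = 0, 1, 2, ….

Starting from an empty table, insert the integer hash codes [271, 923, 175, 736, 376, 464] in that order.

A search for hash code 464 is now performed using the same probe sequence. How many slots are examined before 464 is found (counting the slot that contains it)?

3

Insert 271: h=16, slot 16 empty → index 16.
Insert 923: h=13, slot 13 empty → index 13.
Insert 175: h=13, h2=16, slot 13 occupied → index 12.
Insert 736: h=13, h2=1, slot 13 occupied → index 14.
Insert 376: h=6, slot 6 empty → index 6.
Insert 464: h=13, h2=1, slots 13,14 occupied → index 15.
Table: [∅, ∅, ∅, ∅, ∅, ∅, 376, ∅, ∅, ∅, ∅, ∅, 175, 923, 736, 464, 271]
Lookup 464: h=13, h2=1, probe 13,14,15 → found at 15.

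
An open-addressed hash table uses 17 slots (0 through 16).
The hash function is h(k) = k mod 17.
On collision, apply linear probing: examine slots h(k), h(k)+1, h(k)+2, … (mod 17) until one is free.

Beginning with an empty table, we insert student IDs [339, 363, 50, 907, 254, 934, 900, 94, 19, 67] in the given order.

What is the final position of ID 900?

3

339 hashes to 16; slot 16 is free -> place at 16.
363 hashes to 6; slot 6 is free -> place at 6.
50 hashes to 16; 16 taken -> place at 0.
907 hashes to 6; 6 taken -> place at 7.
254 hashes to 16; 16,0 taken -> place at 1.
934 hashes to 16; 16,0,1 taken -> place at 2.
900 hashes to 16; 16,0,1,2 taken -> place at 3.
94 hashes to 9; slot 9 is free -> place at 9.
19 hashes to 2; 2,3 taken -> place at 4.
67 hashes to 16; 16,0,1,2,3,4 taken -> place at 5.
Table: [50, 254, 934, 900, 19, 67, 363, 907, _, 94, _, _, _, _, _, _, 339]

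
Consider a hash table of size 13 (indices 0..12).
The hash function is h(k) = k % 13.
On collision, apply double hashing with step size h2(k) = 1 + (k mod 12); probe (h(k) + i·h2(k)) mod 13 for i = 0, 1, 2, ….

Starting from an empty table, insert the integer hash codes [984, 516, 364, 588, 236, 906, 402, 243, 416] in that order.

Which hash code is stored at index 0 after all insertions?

364

984 hashes to 9; slot 9 is free => place at 9.
516 hashes to 9, h2=1; 9 taken => place at 10.
364 hashes to 0; slot 0 is free => place at 0.
588 hashes to 3; slot 3 is free => place at 3.
236 hashes to 2; slot 2 is free => place at 2.
906 hashes to 9, h2=7; 9,3,10 taken => place at 4.
402 hashes to 12; slot 12 is free => place at 12.
243 hashes to 9, h2=4; 9,0,4 taken => place at 8.
416 hashes to 0, h2=9; 0,9 taken => place at 5.
Table: [364, _, 236, 588, 906, 416, _, _, 243, 984, 516, _, 402]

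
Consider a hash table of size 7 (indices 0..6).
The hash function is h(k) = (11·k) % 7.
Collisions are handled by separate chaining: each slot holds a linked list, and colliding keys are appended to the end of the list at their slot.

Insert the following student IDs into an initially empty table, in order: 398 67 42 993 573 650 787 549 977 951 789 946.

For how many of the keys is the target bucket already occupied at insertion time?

6

398 -> bucket 3
67 -> bucket 2
42 -> bucket 0
993 -> bucket 3 (collision)
573 -> bucket 3 (collision)
650 -> bucket 3 (collision)
787 -> bucket 5
549 -> bucket 5 (collision)
977 -> bucket 2 (collision)
951 -> bucket 3 (collision)
789 -> bucket 6
946 -> bucket 4
Final buckets:
0: 42
1: .
2: 67 -> 977
3: 398 -> 993 -> 573 -> 650 -> 951
4: 946
5: 787 -> 549
6: 789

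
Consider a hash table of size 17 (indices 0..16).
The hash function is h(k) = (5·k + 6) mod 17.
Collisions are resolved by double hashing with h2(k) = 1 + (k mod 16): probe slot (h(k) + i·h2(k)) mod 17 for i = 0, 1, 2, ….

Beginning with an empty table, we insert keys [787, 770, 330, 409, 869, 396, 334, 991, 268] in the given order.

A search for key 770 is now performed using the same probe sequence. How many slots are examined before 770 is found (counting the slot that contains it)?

2

Insert 787: h=14, slot 14 empty -> index 14.
Insert 770: h=14, h2=3, slot 14 occupied -> index 0.
Insert 330: h=7, slot 7 empty -> index 7.
Insert 409: h=11, slot 11 empty -> index 11.
Insert 869: h=16, slot 16 empty -> index 16.
Insert 396: h=14, h2=13, slot 14 occupied -> index 10.
Insert 334: h=10, h2=15, slot 10 occupied -> index 8.
Insert 991: h=14, h2=16, slot 14 occupied -> index 13.
Insert 268: h=3, slot 3 empty -> index 3.
Table: [770, _, _, 268, _, _, _, 330, 334, _, 396, 409, _, 991, 787, _, 869]
Lookup 770: h=14, h2=3, probe 14,0 → found at 0.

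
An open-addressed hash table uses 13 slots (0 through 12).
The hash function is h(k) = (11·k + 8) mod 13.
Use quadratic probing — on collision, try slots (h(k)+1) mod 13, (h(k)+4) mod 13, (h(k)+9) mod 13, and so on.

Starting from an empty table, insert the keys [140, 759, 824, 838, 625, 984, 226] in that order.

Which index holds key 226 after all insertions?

2

140 hashes to 1; slot 1 is free => place at 1.
759 hashes to 11; slot 11 is free => place at 11.
824 hashes to 11; 11 taken => place at 12.
838 hashes to 9; slot 9 is free => place at 9.
625 hashes to 6; slot 6 is free => place at 6.
984 hashes to 3; slot 3 is free => place at 3.
226 hashes to 11; 11,12 taken => place at 2.
Table: [∅, 140, 226, 984, ∅, ∅, 625, ∅, ∅, 838, ∅, 759, 824]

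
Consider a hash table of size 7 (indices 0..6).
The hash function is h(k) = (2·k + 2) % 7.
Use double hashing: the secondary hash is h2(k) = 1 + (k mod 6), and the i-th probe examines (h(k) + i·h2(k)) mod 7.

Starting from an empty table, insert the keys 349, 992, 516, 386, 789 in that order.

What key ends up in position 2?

789

349 hashes to 0; slot 0 is free => place at 0.
992 hashes to 5; slot 5 is free => place at 5.
516 hashes to 5, h2=1; 5 taken => place at 6.
386 hashes to 4; slot 4 is free => place at 4.
789 hashes to 5, h2=4; 5 taken => place at 2.
Table: [349, _, 789, _, 386, 992, 516]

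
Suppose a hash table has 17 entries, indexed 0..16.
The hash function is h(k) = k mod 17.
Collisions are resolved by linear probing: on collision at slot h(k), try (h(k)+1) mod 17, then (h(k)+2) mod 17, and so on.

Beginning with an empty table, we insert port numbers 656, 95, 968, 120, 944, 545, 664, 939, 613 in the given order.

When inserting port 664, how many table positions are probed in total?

3

656 hashes to 10; slot 10 is free => place at 10.
95 hashes to 10; 10 taken => place at 11.
968 hashes to 16; slot 16 is free => place at 16.
120 hashes to 1; slot 1 is free => place at 1.
944 hashes to 9; slot 9 is free => place at 9.
545 hashes to 1; 1 taken => place at 2.
664 hashes to 1; 1,2 taken => place at 3.
939 hashes to 4; slot 4 is free => place at 4.
613 hashes to 1; 1,2,3,4 taken => place at 5.
Table: [∅, 120, 545, 664, 939, 613, ∅, ∅, ∅, 944, 656, 95, ∅, ∅, ∅, ∅, 968]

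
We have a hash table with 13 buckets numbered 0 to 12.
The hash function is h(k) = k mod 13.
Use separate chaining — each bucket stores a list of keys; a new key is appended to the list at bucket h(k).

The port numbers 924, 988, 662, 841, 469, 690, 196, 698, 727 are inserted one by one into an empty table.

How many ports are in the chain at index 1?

924 → bucket 1
988 → bucket 0
662 → bucket 12
841 → bucket 9
469 → bucket 1 (collision)
690 → bucket 1 (collision)
196 → bucket 1 (collision)
698 → bucket 9 (collision)
727 → bucket 12 (collision)
Final buckets:
0: 988
1: 924 -> 469 -> 690 -> 196
2: —
3: —
4: —
5: —
6: —
7: —
8: —
9: 841 -> 698
10: —
11: —
12: 662 -> 727

4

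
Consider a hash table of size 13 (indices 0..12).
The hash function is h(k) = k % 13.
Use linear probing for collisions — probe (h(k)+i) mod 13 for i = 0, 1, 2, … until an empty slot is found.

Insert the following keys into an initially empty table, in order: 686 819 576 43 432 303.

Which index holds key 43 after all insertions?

5

686 hashes to 10; slot 10 is free -> place at 10.
819 hashes to 0; slot 0 is free -> place at 0.
576 hashes to 4; slot 4 is free -> place at 4.
43 hashes to 4; 4 taken -> place at 5.
432 hashes to 3; slot 3 is free -> place at 3.
303 hashes to 4; 4,5 taken -> place at 6.
Table: [819, ∅, ∅, 432, 576, 43, 303, ∅, ∅, ∅, 686, ∅, ∅]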